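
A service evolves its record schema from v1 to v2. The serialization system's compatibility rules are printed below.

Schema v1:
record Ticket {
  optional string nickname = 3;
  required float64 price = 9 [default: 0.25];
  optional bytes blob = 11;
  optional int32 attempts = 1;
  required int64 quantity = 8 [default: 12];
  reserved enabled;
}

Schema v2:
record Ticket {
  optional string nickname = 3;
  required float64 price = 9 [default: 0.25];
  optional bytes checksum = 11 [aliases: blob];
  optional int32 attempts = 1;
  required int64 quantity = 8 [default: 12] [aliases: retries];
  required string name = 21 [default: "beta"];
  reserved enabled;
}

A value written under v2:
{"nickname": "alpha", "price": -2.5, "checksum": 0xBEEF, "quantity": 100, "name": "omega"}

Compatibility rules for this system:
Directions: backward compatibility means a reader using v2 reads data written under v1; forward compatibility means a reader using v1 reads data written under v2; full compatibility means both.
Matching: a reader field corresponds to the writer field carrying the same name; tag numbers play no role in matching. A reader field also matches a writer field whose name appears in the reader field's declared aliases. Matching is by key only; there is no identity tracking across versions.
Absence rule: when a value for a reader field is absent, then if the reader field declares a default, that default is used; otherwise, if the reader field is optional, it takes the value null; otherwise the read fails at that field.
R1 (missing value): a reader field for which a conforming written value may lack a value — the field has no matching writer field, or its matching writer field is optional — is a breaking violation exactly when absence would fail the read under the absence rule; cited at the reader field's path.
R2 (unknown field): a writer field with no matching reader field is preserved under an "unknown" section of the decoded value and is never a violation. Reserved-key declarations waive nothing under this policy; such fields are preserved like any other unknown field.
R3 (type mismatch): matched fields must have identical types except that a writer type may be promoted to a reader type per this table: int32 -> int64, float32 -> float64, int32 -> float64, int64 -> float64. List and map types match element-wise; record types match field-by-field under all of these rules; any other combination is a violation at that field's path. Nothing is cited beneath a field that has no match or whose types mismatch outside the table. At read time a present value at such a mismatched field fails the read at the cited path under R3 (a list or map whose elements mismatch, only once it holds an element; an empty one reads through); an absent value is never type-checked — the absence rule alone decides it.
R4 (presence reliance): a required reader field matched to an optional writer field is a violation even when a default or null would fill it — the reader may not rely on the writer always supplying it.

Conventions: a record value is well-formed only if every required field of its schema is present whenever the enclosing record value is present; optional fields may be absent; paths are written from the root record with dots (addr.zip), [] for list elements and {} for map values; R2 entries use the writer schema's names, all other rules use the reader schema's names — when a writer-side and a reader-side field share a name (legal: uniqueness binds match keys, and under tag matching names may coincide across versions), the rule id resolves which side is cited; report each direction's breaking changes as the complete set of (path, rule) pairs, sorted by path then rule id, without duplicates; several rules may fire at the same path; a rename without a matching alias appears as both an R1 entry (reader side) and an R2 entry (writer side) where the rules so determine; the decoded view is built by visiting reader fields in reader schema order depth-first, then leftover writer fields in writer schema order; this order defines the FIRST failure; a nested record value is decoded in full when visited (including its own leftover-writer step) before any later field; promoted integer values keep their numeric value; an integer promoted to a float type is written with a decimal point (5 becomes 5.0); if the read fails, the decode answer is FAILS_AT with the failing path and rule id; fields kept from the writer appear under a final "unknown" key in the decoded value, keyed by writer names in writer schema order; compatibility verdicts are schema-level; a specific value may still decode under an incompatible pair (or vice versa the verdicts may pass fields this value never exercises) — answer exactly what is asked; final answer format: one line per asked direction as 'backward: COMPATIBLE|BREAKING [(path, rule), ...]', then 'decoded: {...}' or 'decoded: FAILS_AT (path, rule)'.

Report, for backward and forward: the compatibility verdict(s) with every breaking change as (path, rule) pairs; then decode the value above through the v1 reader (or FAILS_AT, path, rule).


in Ticket below, arrows point writer -> reader
backward analysis of Ticket with v2 as reader and v1 as writer:
  nickname: string -> string, writer optional; from nickname
  price: float64 -> float64, writer required; from price
  checksum: bytes -> bytes, writer optional; from blob
  attempts: int32 -> int32, writer optional; from attempts
  quantity: int64 -> int64, writer required; from quantity
  name: no writer-side match
  nothing fires on Ticket: backward is COMPATIBLE
forward analysis of Ticket with v1 as reader and v2 as writer:
  nickname: string -> string, writer optional; from nickname
  price: float64 -> float64, writer required; from price
  blob: no writer-side match
  attempts: int32 -> int32, writer optional; from attempts
  quantity: int64 -> int64, writer required; from quantity
  leftover writer field: checksum
  leftover writer field: name
  nothing fires on Ticket: forward is COMPATIBLE
migrating the Ticket value to v1:
  nickname := "alpha"
  price := -2.5
  blob := null (not supplied -> null)
  attempts := null (not supplied -> null)
  quantity := 100
  writer checksum: kept under "unknown"
  writer name: kept under "unknown"
  => decoded: {"nickname": "alpha", "price": -2.5, "blob": null, "attempts": null, "quantity": 100, "unknown": {"checksum": 0xBEEF, "name": "omega"}}

backward: COMPATIBLE []; forward: COMPATIBLE []; decoded: {"nickname": "alpha", "price": -2.5, "blob": null, "attempts": null, "quantity": 100, "unknown": {"checksum": 0xBEEF, "name": "omega"}}


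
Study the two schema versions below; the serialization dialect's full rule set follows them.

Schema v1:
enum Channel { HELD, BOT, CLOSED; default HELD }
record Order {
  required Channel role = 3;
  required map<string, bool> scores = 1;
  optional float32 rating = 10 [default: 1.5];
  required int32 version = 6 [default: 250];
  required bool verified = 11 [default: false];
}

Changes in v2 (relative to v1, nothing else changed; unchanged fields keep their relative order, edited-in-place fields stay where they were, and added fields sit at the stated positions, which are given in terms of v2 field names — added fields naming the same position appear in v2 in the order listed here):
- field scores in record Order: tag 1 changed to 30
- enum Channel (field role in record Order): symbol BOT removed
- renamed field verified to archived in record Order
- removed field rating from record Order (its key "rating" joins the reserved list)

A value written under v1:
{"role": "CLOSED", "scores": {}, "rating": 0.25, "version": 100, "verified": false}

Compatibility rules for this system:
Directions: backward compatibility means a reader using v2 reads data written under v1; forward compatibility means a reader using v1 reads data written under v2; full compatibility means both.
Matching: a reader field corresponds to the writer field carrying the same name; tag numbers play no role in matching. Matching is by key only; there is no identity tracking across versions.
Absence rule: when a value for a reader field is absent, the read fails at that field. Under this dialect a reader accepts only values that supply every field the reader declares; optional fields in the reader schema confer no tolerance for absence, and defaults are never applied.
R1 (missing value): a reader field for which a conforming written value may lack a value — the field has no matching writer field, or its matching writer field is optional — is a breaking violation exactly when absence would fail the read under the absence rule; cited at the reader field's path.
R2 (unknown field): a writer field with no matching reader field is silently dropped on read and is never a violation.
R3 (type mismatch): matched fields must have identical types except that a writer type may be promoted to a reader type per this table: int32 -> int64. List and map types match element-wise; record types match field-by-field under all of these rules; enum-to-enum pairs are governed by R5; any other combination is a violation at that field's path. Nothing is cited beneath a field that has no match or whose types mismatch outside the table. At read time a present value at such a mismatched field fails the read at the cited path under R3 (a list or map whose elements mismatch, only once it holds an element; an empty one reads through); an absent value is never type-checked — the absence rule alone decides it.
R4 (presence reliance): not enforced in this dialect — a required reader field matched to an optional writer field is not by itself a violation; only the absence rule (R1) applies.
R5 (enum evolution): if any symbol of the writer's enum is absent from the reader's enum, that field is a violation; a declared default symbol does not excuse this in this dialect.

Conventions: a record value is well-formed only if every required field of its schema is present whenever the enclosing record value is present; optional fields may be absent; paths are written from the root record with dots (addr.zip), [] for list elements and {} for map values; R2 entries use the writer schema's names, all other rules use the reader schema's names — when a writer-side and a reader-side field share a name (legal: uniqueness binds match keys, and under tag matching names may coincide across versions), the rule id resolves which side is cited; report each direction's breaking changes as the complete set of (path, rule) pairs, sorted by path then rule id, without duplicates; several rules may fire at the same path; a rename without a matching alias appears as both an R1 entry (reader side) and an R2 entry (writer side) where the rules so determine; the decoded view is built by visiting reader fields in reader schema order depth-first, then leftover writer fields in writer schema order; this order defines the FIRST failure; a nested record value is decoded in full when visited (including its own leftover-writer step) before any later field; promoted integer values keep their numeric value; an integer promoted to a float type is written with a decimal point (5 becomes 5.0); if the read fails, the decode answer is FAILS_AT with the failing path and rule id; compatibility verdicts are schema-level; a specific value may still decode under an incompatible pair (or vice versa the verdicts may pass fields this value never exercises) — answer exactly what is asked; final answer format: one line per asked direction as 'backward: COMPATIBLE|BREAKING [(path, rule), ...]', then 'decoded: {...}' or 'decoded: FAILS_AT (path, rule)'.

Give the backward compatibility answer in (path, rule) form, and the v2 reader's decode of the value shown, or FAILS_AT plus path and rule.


backward: BREAKING [(archived, R1), (role, R5)]; decoded: FAILS_AT (archived, R1)

arrows below run writer -> reader for Order
backward pass over Order, reader schema v2, writer schema v1:
  role: paired with writer role (Channel -> Channel; writer required)
  scores: paired with writer scores (map<string, bool> -> map<string, bool>; writer required)
  version: paired with writer version (int32 -> int32; writer required)
  no writer field matches reader archived
  writer field rating has no reader counterpart
  writer field verified has no reader counterpart
  breaking: (archived, R1)
  breaking: (role, R5)
  => backward verdict for Order: BREAKING, 2 violation(s)
decode walk for Order under reader schema v2:
  role := "CLOSED"
  scores := {}
  version := 100
  read fails at archived under R1 (no fill)
  => FAILS_AT (archived, R1)
the rest of the Order diff is inert for this question:
  field scores in record Order: tag 1 changed to 30 -> inert for the asked Order verdict: nothing fires


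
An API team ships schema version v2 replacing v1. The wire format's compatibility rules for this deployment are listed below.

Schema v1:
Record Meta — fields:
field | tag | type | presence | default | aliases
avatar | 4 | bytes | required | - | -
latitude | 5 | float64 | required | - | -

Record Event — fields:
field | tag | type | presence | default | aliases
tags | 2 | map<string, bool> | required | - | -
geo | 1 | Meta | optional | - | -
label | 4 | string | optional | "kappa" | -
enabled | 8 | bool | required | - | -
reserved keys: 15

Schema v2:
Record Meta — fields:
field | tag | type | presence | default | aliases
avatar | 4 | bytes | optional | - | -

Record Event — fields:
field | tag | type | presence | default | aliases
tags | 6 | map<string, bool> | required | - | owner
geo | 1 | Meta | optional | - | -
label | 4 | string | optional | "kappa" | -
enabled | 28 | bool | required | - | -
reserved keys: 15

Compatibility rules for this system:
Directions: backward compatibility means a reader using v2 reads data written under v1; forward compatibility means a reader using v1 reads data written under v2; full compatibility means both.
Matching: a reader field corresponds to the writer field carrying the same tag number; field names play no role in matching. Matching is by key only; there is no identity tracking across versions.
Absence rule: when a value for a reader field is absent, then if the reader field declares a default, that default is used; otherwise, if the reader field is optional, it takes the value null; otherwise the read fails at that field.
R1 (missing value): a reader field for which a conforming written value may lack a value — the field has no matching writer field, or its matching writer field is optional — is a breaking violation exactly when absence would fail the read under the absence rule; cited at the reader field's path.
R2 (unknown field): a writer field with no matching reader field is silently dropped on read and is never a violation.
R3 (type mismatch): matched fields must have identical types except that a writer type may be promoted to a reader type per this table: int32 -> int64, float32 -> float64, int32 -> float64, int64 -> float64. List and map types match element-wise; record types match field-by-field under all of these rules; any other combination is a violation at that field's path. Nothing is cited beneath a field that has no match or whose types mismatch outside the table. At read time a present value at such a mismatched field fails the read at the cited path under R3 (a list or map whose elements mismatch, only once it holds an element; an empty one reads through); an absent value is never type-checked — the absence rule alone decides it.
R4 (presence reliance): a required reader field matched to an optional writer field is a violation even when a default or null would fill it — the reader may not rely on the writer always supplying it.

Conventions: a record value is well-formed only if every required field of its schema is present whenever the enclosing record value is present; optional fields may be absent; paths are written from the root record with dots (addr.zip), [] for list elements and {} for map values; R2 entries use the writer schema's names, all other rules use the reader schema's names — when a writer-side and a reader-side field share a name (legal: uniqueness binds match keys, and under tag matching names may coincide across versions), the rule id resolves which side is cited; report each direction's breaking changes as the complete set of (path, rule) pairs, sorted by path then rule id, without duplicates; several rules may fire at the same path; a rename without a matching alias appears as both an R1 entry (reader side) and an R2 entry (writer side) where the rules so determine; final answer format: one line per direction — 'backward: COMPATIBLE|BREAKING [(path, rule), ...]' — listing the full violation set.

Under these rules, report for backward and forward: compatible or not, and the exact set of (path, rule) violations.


backward: BREAKING [(enabled, R1), (tags, R1)]; forward: BREAKING [(enabled, R1), (geo.avatar, R1), (geo.avatar, R4), (geo.latitude, R1), (tags, R1)]

each type pair in Event: writer, then reader
backward pass over Event, reader schema v2, writer schema v1:
  tags: no writer match
  writer optional, Meta -> Meta: reader geo maps from writer geo
  writer optional, string -> string: reader label maps from writer label
  enabled: no writer match
  writer field tags has no reader counterpart
  writer field enabled has no reader counterpart
  writer required, bytes -> bytes: reader geo.avatar maps from writer geo.avatar
  writer field geo.latitude has no reader counterpart
  breaking: (enabled, R1)
  breaking: (tags, R1)
  => 2 violation(s): backward is BREAKING for Event
forward pass over Event, reader schema v1, writer schema v2:
  tags: no writer match
  writer optional, Meta -> Meta: reader geo maps from writer geo
  writer optional, string -> string: reader label maps from writer label
  enabled: no writer match
  writer field tags has no reader counterpart
  writer field enabled has no reader counterpart
  writer optional, bytes -> bytes: reader geo.avatar maps from writer geo.avatar
  geo.latitude: no writer match
  breaking: (enabled, R1)
  breaking: (geo.avatar, R1)
  breaking: (geo.avatar, R4)
  breaking: (geo.latitude, R1)
  breaking: (tags, R1)
  => 5 violation(s): forward is BREAKING for Event


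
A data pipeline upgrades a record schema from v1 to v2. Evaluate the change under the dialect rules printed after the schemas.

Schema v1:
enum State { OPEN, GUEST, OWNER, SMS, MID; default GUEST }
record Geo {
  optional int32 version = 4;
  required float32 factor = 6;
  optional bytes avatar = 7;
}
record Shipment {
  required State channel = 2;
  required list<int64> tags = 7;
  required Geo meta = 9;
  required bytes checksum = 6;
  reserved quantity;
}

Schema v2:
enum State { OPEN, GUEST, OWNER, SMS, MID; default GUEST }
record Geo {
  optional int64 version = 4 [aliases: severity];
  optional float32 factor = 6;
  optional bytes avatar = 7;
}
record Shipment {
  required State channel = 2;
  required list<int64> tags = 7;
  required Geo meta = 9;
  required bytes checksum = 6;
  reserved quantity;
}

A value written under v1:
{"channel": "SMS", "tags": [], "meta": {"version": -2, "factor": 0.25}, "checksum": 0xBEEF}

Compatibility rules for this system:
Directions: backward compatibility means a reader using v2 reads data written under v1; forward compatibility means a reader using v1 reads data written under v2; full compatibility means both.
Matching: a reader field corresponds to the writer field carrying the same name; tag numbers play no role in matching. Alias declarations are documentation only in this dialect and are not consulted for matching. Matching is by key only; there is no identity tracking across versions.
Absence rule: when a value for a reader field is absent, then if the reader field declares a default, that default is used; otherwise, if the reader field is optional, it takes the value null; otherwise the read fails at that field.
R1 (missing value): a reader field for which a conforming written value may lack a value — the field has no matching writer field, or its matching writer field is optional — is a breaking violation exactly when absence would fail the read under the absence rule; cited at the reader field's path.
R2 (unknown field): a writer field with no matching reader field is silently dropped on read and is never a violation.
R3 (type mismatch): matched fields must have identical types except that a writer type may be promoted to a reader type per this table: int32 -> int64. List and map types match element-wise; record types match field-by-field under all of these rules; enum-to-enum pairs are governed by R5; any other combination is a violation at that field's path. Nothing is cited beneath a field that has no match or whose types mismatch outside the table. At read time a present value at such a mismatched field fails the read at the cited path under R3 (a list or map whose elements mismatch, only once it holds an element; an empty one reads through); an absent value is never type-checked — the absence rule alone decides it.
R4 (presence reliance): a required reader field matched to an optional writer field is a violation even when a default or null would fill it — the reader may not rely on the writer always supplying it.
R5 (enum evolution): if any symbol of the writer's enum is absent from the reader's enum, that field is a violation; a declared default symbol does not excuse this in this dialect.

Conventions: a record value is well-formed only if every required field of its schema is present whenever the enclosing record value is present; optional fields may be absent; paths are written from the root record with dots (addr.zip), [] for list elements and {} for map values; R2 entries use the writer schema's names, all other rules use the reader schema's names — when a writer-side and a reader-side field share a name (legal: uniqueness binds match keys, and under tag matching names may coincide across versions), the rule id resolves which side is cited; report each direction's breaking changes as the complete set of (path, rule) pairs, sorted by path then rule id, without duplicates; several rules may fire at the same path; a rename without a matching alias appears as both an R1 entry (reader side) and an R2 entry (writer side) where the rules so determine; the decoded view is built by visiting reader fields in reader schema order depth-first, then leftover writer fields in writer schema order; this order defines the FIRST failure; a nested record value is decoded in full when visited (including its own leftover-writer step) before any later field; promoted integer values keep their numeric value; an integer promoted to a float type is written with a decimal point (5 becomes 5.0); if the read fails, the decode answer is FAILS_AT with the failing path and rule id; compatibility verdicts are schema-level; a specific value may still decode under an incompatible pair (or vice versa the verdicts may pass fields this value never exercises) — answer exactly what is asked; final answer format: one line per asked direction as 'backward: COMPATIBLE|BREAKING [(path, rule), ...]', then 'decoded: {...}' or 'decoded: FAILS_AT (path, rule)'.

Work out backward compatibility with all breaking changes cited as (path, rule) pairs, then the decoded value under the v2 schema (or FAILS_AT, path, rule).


arrows below run writer -> reader for Shipment
backward for Shipment (reader v2, writer v1):
  writer required, State -> State: reader channel maps from writer channel
  writer required, list<int64> -> list<int64>: reader tags maps from writer tags
  writer required, Geo -> Geo: reader meta maps from writer meta
  writer required, bytes -> bytes: reader checksum maps from writer checksum
  writer optional, int32 -> int64: reader meta.version maps from writer meta.version
  writer required, float32 -> float32: reader meta.factor maps from writer meta.factor
  writer optional, bytes -> bytes: reader meta.avatar maps from writer meta.avatar
  => backward: COMPATIBLE
migrating the Shipment value to v2:
  channel := "SMS"
  tags := []
  meta.version := -2 (int32 -> int64)
  meta.factor := 0.25
  meta.avatar := null (not supplied -> null)
  checksum := 0xBEEF
  => decoded: {"channel": "SMS", "tags": [], "meta": {"version": -2, "factor": 0.25, "avatar": null}, "checksum": 0xBEEF}
remaining Shipment differences; none change what is asked:
  field factor in record Geo: required changed to optional -> matters only for Shipment's forward compatibility — outside the asked direction
  field version in record Geo: type int32 changed to int64 -> matters only for Shipment's forward compatibility — outside the asked direction

backward: COMPATIBLE []; decoded: {"channel": "SMS", "tags": [], "meta": {"version": -2, "factor": 0.25, "avatar": null}, "checksum": 0xBEEF}


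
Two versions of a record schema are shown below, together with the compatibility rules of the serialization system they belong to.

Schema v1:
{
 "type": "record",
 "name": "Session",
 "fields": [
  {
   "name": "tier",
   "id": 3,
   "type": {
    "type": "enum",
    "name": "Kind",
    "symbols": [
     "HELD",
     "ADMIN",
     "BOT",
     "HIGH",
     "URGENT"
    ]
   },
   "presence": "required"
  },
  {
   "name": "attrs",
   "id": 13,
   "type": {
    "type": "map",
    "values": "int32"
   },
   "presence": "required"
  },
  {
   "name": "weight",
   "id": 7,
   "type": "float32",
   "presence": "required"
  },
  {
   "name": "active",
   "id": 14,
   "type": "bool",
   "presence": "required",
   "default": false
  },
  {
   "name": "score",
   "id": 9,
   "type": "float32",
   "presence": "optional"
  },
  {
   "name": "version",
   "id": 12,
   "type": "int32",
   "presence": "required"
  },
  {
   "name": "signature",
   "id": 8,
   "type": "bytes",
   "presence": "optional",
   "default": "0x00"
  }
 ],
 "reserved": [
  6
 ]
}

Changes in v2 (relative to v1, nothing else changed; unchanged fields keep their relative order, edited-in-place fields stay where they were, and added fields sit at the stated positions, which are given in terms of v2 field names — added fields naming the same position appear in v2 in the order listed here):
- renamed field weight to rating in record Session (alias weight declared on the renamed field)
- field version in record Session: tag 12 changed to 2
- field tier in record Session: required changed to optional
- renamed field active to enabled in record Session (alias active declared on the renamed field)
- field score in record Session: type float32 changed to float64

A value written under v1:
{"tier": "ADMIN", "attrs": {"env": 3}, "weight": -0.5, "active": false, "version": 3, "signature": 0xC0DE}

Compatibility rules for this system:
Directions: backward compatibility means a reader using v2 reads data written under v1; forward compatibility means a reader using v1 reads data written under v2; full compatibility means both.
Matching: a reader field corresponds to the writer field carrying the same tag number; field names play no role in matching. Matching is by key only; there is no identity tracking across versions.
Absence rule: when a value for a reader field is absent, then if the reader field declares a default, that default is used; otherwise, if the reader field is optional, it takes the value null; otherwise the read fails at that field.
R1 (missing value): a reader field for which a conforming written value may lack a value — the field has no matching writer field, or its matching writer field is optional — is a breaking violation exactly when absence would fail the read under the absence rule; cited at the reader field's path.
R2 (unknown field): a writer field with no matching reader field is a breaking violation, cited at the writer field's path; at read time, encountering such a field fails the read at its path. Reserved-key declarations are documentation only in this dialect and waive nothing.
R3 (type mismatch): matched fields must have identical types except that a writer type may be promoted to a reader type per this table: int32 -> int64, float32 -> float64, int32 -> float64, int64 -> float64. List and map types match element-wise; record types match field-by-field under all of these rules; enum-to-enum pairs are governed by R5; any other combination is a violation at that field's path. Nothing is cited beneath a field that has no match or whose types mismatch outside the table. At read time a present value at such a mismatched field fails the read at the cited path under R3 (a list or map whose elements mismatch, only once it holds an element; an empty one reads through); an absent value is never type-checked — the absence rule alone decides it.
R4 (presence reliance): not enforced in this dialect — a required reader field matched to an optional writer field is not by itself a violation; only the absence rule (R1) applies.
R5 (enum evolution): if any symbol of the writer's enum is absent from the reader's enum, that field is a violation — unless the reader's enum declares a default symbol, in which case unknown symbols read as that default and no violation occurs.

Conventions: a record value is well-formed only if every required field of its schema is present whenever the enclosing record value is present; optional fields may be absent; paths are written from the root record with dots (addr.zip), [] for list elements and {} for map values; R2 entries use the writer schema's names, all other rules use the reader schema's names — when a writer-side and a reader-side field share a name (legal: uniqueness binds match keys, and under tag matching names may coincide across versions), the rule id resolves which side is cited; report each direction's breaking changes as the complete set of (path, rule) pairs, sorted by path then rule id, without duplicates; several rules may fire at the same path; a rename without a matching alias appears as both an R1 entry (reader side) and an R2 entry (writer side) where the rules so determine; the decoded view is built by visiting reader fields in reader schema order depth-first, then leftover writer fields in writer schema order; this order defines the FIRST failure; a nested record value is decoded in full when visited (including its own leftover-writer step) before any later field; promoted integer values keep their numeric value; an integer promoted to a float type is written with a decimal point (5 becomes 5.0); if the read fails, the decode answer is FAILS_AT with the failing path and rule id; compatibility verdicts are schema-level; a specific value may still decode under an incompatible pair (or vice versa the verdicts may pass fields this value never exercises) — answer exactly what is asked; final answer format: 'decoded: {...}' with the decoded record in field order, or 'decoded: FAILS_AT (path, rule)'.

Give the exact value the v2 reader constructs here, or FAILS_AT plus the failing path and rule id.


arrows below run writer -> reader for Session
decode walk for Session under reader schema v2:
  tier := "ADMIN"
  attrs := {"env": 3}
  rating := -0.5 (from writer weight)
  enabled := false (from writer active)
  score := null (missing; optional => null)
  read fails at version under R1 (no fill)
  => FAILS_AT (version, R1)
diffs on Session not affecting the asked answer:
  renamed field weight to rating in record Session (alias weight declared on the renamed field) -> triggers nothing under the printed rules; the Session answer is the same either way
  field tier in record Session: required changed to optional -> schema-level compatibility only; this Session value's decode is unchanged
  renamed field active to enabled in record Session (alias active declared on the renamed field) -> triggers nothing under the printed rules; the Session answer is the same either way
  field score in record Session: type float32 changed to float64 -> schema-level compatibility only; this Session value's decode is unchanged

decoded: FAILS_AT (version, R1)


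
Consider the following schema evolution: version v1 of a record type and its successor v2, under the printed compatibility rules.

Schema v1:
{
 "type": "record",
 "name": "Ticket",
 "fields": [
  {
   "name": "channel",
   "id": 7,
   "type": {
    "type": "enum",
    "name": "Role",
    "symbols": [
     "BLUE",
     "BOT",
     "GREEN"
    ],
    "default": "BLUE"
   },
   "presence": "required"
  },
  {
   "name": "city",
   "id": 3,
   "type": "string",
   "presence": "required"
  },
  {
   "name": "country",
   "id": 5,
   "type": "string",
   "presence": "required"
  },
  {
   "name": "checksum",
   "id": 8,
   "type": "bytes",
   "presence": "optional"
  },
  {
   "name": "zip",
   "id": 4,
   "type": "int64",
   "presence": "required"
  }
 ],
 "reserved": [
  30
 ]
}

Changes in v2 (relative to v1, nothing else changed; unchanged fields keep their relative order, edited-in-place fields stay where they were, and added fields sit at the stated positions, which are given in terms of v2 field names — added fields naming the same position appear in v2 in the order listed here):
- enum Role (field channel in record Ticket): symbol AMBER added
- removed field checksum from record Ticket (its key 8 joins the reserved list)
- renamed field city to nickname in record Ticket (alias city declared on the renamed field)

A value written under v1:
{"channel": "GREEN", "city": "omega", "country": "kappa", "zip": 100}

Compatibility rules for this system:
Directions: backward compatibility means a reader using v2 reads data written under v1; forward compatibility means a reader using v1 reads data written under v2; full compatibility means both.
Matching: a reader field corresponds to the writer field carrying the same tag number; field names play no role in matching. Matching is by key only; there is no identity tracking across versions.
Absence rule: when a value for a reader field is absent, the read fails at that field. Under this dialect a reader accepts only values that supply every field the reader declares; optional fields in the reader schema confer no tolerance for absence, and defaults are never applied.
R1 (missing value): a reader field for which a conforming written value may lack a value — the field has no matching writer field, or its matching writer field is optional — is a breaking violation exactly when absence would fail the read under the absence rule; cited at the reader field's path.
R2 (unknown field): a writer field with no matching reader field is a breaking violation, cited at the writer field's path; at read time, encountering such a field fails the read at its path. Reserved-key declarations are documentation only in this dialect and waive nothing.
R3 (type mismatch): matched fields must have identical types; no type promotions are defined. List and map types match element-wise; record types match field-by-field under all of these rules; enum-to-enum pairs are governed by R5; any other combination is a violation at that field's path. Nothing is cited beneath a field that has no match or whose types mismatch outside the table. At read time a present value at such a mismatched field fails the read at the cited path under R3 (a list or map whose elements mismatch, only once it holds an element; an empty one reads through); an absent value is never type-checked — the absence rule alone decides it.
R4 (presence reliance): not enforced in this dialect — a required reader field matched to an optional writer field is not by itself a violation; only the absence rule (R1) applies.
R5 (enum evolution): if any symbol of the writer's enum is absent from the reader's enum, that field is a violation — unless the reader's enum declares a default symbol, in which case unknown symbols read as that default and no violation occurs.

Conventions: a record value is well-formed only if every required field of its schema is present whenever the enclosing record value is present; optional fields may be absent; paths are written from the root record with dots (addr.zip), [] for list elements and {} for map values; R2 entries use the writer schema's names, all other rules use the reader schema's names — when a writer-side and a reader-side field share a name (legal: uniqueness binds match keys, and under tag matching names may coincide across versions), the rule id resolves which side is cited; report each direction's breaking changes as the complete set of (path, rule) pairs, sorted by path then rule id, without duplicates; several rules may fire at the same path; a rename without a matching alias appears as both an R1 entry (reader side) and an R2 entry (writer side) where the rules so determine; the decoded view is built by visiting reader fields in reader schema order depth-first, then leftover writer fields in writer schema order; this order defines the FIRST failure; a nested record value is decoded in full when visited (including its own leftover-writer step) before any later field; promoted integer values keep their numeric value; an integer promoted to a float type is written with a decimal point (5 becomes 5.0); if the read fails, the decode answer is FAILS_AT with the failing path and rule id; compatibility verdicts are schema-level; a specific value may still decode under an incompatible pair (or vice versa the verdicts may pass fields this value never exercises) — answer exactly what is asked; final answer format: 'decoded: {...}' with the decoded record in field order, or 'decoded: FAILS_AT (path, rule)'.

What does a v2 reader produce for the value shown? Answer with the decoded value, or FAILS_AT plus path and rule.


in Ticket below, arrows point writer -> reader
migrating the Ticket value to v2:
  channel := "GREEN"
  nickname := "omega" (from writer city)
  country := "kappa"
  zip := 100
  => decoded: {"channel": "GREEN", "nickname": "omega", "country": "kappa", "zip": 100}
remaining Ticket differences; none change what is asked:
  enum Role (field channel in record Ticket): symbol AMBER added -> fires no rule on Ticket under this dialect and leaves the result unchanged

decoded: {"channel": "GREEN", "nickname": "omega", "country": "kappa", "zip": 100}


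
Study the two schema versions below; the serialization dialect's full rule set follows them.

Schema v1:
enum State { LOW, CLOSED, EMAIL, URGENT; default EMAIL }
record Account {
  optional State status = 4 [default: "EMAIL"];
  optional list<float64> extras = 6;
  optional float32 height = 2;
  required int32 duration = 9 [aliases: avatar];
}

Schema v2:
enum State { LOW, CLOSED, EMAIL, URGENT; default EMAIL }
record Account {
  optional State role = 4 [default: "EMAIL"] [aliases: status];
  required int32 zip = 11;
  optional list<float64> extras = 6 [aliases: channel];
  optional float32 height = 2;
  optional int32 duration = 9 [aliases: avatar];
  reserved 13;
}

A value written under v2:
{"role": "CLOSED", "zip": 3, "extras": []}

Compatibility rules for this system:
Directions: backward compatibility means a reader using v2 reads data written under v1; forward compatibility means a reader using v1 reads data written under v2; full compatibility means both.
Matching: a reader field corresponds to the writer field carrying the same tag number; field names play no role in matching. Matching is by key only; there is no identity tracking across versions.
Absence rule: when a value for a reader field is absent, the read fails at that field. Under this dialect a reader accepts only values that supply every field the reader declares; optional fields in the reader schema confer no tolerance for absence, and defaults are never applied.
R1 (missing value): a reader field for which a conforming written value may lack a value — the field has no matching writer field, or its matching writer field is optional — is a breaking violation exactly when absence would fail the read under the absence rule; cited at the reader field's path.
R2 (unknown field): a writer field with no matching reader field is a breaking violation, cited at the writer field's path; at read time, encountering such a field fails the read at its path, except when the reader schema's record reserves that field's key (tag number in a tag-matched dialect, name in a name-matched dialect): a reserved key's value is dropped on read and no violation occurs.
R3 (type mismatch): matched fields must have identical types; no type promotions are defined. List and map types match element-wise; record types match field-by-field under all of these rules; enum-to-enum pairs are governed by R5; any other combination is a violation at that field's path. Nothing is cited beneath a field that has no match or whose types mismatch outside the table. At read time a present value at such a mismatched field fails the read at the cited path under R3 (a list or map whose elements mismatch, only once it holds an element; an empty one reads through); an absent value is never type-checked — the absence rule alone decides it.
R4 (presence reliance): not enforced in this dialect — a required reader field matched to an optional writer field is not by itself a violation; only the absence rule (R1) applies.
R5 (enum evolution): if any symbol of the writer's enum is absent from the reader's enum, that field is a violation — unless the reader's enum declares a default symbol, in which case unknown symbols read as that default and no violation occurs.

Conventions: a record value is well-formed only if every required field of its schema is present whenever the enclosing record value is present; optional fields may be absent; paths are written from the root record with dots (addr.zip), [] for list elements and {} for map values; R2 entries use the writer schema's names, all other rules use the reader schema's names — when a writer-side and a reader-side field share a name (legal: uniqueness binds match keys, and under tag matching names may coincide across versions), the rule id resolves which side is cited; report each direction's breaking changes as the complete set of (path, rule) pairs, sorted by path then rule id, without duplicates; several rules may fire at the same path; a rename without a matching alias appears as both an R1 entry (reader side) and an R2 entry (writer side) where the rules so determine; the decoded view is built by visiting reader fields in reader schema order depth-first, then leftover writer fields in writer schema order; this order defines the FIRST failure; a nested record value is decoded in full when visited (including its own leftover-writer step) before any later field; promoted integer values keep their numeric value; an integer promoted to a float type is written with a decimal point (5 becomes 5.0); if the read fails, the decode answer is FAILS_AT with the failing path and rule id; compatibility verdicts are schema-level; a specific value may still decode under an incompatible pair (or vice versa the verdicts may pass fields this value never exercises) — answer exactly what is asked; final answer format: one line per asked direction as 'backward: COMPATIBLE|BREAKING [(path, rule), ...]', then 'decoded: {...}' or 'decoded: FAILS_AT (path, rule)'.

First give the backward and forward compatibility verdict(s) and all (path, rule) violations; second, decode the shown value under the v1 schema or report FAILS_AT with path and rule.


each type pair in Account: writer, then reader
checking backward for Account: reader v2 against writer v1:
  State -> State, writer optional: role aligns to status
  no writer field matches reader zip
  list<float64> -> list<float64>, writer optional: extras aligns to extras
  float32 -> float32, writer optional: height aligns to height
  int32 -> int32, writer required: duration aligns to duration
  violation R1 at extras
  violation R1 at height
  violation R1 at role
  violation R1 at zip
  => backward: BREAKING (4)
checking forward for Account: reader v1 against writer v2:
  State -> State, writer optional: status aligns to role
  list<float64> -> list<float64>, writer optional: extras aligns to extras
  float32 -> float32, writer optional: height aligns to height
  int32 -> int32, writer optional: duration aligns to duration
  leftover writer field: zip
  violation R1 at duration
  violation R1 at extras
  violation R1 at height
  violation R1 at status
  violation R2 at zip
  => forward: BREAKING (5)
migrating the Account value to v1:
  status := "CLOSED" (from writer role)
  extras := []
  read fails at height under R1 (no fill)
  => FAILS_AT (height, R1)

backward: BREAKING [(extras, R1), (height, R1), (role, R1), (zip, R1)]; forward: BREAKING [(duration, R1), (extras, R1), (height, R1), (status, R1), (zip, R2)]; decoded: FAILS_AT (height, R1)
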